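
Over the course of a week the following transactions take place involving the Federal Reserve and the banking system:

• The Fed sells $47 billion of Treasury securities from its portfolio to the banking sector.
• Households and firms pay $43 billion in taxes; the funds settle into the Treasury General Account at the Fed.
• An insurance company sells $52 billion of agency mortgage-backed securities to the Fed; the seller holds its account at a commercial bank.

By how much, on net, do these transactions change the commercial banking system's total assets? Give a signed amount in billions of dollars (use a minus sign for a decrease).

+$9 billion

OMO sale (to banks) $47 billion: just an asset swap on bank balance sheets → 0.
Government account inflow $43 billion: bank balance sheets shrink → −$43B.
Asset purchase (from non-banks) $52 billion: bank balance sheets expand → +$52B.
Net: 0 − 43 + 52 = +$9 billion.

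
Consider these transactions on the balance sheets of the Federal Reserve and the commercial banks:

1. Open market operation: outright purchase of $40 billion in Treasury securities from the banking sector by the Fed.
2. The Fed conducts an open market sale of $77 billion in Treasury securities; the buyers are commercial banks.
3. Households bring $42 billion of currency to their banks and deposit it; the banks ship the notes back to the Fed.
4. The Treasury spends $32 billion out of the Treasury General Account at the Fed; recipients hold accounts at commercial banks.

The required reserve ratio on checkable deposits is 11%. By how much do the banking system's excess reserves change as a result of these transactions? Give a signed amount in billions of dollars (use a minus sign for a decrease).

OMO purchase (from banks) $40 billion: reserves +$40B, deposits 0.
OMO sale (to banks) $77 billion: reserves −$77B, deposits 0.
Currency deposit $42 billion: reserves +$42B, deposits +$42B.
Government spending $32 billion: reserves +$32B, deposits +$32B.
Totals: Δreserves = +$37B, Δdeposits = +$74B.
Δrequired reserves = 11% × +$74B = +$8.14B.
Δexcess reserves = Δreserves − Δrequired = +$37B − (+$8.14B) = +$28.86 billion.

+$28.86 billion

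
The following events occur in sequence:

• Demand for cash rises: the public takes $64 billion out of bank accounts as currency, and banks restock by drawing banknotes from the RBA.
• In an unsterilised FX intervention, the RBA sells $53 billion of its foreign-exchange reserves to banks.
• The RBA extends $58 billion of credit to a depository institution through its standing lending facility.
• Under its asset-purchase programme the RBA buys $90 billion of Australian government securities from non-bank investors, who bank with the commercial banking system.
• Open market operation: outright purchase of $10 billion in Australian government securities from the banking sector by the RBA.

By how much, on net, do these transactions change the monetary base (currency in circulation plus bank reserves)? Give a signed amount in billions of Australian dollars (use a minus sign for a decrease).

Currency withdrawal $64 billion: just a shift between currency and reserves — both are base money → 0.
FX sale $53 billion: RBA balance sheet contracts → −$53B.
Discount-window loan $58 billion: RBA balance sheet expands → +$58B.
Asset purchase (from non-banks) $90 billion: RBA balance sheet expands → +$90B.
OMO purchase (from banks) $10 billion: RBA balance sheet expands → +$10B.
Net: 0 − 53 + 58 + 90 + 10 = +$105 billion.

+$105 billion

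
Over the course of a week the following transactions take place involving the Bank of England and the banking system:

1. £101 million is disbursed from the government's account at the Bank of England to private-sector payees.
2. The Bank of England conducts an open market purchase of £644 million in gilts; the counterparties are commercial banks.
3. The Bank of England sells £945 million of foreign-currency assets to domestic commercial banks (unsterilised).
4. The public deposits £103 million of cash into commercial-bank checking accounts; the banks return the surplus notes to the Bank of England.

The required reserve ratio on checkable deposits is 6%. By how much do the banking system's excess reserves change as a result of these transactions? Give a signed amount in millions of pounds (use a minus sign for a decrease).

Government spending £101 million: reserves +£101M, deposits +£101M.
OMO purchase (from banks) £644 million: reserves +£644M, deposits 0.
FX sale £945 million: reserves −£945M, deposits 0.
Currency deposit £103 million: reserves +£103M, deposits +£103M.
Totals: Δreserves = −£97M, Δdeposits = +£204M.
Δrequired reserves = 6% × +£204M = +£12.24M.
Δexcess reserves = Δreserves − Δrequired = −£97M − (+£12.24M) = -£109.24 million.

-£109.24 million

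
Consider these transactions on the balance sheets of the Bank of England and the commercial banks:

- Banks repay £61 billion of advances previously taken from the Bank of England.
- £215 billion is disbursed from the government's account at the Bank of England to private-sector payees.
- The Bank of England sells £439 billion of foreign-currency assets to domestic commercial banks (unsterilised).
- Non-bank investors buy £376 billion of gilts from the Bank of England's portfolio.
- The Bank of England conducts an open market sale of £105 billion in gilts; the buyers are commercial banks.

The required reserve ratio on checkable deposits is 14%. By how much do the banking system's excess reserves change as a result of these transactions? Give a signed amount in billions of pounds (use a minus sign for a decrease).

-£743.46 billion

Discount-window repayment £61 billion: reserves −£61B, deposits 0.
Government spending £215 billion: reserves +£215B, deposits +£215B.
FX sale £439 billion: reserves −£439B, deposits 0.
Asset sale (to non-banks) £376 billion: reserves −£376B, deposits −£376B.
OMO sale (to banks) £105 billion: reserves −£105B, deposits 0.
Totals: Δreserves = −£766B, Δdeposits = −£161B.
Δrequired reserves = 14% × −£161B = −£22.54B.
Δexcess reserves = Δreserves − Δrequired = −£766B − (−£22.54B) = -£743.46 billion.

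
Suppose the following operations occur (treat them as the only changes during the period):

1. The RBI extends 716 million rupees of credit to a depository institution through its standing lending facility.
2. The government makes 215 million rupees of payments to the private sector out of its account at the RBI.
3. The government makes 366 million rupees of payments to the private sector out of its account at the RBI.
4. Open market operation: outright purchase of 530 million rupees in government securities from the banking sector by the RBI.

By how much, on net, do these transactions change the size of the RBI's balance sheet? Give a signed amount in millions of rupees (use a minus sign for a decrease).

RBI balance sheet:
  Assets:      Securities +530M, Loans to banks +716M
  Liabilities: Bank reserves +1827M, Government deposits −581M
Commercial banking system:
  Assets:      Reserves at CB +1827M, Securities −530M
  Liabilities: Checkable deposits +581M, Borrowings from CB +716M
Change in total RBI assets = +1246 million.

+1246 million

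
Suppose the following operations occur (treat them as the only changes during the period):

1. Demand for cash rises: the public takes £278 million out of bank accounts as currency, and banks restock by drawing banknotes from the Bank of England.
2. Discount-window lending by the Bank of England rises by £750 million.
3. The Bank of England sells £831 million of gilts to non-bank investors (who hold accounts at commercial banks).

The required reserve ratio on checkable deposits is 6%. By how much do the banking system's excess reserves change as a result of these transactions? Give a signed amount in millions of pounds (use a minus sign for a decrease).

Currency withdrawal £278 million: reserves −£278M, deposits −£278M.
Discount-window loan £750 million: reserves +£750M, deposits 0.
Asset sale (to non-banks) £831 million: reserves −£831M, deposits −£831M.
Totals: Δreserves = −£359M, Δdeposits = −£1109M.
Δrequired reserves = 6% × −£1109M = −£66.54M.
Δexcess reserves = Δreserves − Δrequired = −£359M − (−£66.54M) = -£292.46 million.

-£292.46 million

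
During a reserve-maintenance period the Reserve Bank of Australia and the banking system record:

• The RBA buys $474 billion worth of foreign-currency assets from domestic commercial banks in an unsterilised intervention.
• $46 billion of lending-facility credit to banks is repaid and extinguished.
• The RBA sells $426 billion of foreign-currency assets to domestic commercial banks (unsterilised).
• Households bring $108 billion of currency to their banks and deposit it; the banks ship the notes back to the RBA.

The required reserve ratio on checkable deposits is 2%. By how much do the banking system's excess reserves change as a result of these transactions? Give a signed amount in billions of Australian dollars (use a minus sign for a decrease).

FX purchase $474 billion: reserves +$474B, deposits 0.
Discount-window repayment $46 billion: reserves −$46B, deposits 0.
FX sale $426 billion: reserves −$426B, deposits 0.
Currency deposit $108 billion: reserves +$108B, deposits +$108B.
Totals: Δreserves = +$110B, Δdeposits = +$108B.
Δrequired reserves = 2% × +$108B = +$2.16B.
Δexcess reserves = Δreserves − Δrequired = +$110B − (+$2.16B) = +$107.84 billion.

+$107.84 billion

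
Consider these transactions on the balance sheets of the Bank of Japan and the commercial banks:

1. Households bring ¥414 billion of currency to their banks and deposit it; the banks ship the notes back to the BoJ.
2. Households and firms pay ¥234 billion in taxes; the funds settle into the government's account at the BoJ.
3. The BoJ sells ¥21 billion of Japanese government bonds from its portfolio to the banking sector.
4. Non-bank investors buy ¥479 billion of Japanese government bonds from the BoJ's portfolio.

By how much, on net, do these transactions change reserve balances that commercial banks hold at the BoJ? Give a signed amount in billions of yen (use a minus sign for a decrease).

Currency deposit ¥414 billion: returned notes are swapped for reserve credit → +¥414B.
Government account inflow ¥234 billion: funds move from bank reserves into the government account → −¥234B.
OMO sale (to banks) ¥21 billion: the buying banks pay out of their reserve balances → −¥21B.
Asset sale (to non-banks) ¥479 billion: the non-bank buyers' banks settle from reserves → −¥479B.
Net: 414 − 234 − 21 − 479 = -¥320 billion.

-¥320 billion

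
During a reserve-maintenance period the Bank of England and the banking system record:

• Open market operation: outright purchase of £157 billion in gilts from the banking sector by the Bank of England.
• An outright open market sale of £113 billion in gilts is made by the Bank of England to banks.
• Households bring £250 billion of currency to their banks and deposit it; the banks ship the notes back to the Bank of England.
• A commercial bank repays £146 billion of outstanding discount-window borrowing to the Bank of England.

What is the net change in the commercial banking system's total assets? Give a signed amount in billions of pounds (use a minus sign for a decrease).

+£104 billion

OMO purchase (from banks) £157 billion: just an asset swap on bank balance sheets → 0.
OMO sale (to banks) £113 billion: just an asset swap on bank balance sheets → 0.
Currency deposit £250 billion: bank balance sheets expand → +£250B.
Discount-window repayment £146 billion: bank balance sheets shrink → −£146B.
Net: 0 + 0 + 250 − 146 = +£104 billion.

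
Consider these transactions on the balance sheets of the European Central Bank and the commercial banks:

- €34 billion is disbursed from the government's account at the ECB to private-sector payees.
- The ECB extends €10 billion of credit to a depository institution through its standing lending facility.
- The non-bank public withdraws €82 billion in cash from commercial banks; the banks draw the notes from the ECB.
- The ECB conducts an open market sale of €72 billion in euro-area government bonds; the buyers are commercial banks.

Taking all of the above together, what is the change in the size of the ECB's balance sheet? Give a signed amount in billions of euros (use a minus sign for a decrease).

-€62 billion

Government spending €34 billion: only the composition of liabilities changes → 0.
Discount-window loan €10 billion: an ECB asset is acquired → +€10B.
Currency withdrawal €82 billion: only the composition of liabilities changes → 0.
OMO sale (to banks) €72 billion: an ECB asset is shed → −€72B.
Net: 0 + 10 + 0 − 72 = -€62 billion.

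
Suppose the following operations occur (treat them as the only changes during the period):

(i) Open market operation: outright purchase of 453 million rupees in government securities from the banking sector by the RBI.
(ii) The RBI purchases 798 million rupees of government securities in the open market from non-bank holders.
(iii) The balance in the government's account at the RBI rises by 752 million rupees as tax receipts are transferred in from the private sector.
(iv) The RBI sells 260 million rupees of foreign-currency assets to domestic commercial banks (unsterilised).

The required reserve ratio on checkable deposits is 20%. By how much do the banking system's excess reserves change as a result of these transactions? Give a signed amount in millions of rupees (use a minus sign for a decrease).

OMO purchase (from banks) 453 million rupees: reserves +453M, deposits 0.
Asset purchase (from non-banks) 798 million rupees: reserves +798M, deposits +798M.
Government account inflow 752 million rupees: reserves −752M, deposits −752M.
FX sale 260 million rupees: reserves −260M, deposits 0.
Totals: Δreserves = +239M, Δdeposits = +46M.
Δrequired reserves = 20% × +46M = +9.2M.
Δexcess reserves = Δreserves − Δrequired = +239M − (+9.2M) = +229.8 million.

+229.8 million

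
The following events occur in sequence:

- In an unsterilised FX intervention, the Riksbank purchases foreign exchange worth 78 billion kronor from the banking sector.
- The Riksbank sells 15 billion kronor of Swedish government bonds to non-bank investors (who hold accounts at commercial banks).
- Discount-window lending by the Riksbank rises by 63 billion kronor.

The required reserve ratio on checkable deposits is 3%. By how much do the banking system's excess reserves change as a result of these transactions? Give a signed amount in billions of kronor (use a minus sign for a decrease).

+126.45 billion

FX purchase 78 billion kronor: reserves +78B, deposits 0.
Asset sale (to non-banks) 15 billion kronor: reserves −15B, deposits −15B.
Discount-window loan 63 billion kronor: reserves +63B, deposits 0.
Totals: Δreserves = +126B, Δdeposits = −15B.
Δrequired reserves = 3% × −15B = −0.45B.
Δexcess reserves = Δreserves − Δrequired = +126B − (−0.45B) = +126.45 billion.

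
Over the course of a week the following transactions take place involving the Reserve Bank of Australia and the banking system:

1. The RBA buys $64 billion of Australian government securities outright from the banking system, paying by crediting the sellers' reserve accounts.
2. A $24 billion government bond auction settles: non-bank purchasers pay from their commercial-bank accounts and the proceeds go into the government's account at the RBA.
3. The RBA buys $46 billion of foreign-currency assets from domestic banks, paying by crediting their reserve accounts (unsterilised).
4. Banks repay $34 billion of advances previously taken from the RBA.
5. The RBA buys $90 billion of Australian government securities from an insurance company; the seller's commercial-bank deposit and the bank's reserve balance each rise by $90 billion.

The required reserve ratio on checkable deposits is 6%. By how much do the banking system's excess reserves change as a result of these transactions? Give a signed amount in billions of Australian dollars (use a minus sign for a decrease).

OMO purchase (from banks) $64 billion: reserves +$64B, deposits 0.
Government account inflow $24 billion: reserves −$24B, deposits −$24B.
FX purchase $46 billion: reserves +$46B, deposits 0.
Discount-window repayment $34 billion: reserves −$34B, deposits 0.
Asset purchase (from non-banks) $90 billion: reserves +$90B, deposits +$90B.
Totals: Δreserves = +$142B, Δdeposits = +$66B.
Δrequired reserves = 6% × +$66B = +$3.96B.
Δexcess reserves = Δreserves − Δrequired = +$142B − (+$3.96B) = +$138.04 billion.

+$138.04 billion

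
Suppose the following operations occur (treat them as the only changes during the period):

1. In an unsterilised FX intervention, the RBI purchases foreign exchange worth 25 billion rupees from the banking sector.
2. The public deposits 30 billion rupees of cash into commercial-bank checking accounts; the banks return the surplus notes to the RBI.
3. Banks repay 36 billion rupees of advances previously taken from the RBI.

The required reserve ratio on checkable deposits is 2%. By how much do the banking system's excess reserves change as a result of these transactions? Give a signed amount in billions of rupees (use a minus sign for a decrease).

+18.4 billion

FX purchase 25 billion rupees: reserves +25B, deposits 0.
Currency deposit 30 billion rupees: reserves +30B, deposits +30B.
Discount-window repayment 36 billion rupees: reserves −36B, deposits 0.
Totals: Δreserves = +19B, Δdeposits = +30B.
Δrequired reserves = 2% × +30B = +0.6B.
Δexcess reserves = Δreserves − Δrequired = +19B − (+0.6B) = +18.4 billion.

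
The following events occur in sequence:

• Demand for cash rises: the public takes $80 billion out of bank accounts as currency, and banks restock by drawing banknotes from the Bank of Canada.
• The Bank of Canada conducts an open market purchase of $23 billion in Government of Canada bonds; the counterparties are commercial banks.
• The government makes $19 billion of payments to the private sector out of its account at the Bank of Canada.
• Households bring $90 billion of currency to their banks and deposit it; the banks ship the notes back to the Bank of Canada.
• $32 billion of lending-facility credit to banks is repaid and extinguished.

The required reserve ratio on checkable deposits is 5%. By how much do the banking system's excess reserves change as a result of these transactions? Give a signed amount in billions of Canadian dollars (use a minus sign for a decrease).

Currency withdrawal $80 billion: reserves −$80B, deposits −$80B.
OMO purchase (from banks) $23 billion: reserves +$23B, deposits 0.
Government spending $19 billion: reserves +$19B, deposits +$19B.
Currency deposit $90 billion: reserves +$90B, deposits +$90B.
Discount-window repayment $32 billion: reserves −$32B, deposits 0.
Totals: Δreserves = +$20B, Δdeposits = +$29B.
Δrequired reserves = 5% × +$29B = +$1.45B.
Δexcess reserves = Δreserves − Δrequired = +$20B − (+$1.45B) = +$18.55 billion.

+$18.55 billion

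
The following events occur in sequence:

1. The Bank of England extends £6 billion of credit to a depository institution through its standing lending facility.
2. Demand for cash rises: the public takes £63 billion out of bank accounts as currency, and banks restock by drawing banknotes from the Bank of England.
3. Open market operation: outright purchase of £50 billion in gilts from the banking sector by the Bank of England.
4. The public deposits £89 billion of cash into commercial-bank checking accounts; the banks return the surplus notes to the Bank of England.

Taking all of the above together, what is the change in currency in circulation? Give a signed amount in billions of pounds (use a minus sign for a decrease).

Discount-window loan £6 billion: no currency enters or leaves circulation → 0.
Currency withdrawal £63 billion: notes leave the central bank → +£63B.
OMO purchase (from banks) £50 billion: no currency enters or leaves circulation → 0.
Currency deposit £89 billion: notes return to the central bank → −£89B.
Net: 0 + 63 + 0 − 89 = -£26 billion.

-£26 billion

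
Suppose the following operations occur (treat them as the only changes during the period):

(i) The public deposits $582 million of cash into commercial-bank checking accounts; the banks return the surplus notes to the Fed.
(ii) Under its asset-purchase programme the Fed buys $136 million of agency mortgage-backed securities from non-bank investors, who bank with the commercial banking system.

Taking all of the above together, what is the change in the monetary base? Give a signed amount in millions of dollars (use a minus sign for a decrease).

Fed balance sheet:
  Assets:      Securities +$136M
  Liabilities: Bank reserves +$718M, Currency in circulation −$582M
Commercial banking system:
  Assets:      Reserves at CB +$718M
  Liabilities: Checkable deposits +$718M
Monetary base = currency + reserves: −$582M + (+$718M) = +$136 million.

+$136 million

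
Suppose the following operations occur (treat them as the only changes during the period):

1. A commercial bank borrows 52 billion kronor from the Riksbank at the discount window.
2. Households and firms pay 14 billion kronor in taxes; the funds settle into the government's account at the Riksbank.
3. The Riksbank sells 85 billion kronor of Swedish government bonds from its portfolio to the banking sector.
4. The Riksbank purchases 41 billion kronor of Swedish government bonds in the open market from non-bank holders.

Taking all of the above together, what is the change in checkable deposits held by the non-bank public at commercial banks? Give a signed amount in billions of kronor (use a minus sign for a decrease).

Discount-window loan 52 billion kronor: the counterparty is a bank, so public deposits are unchanged → 0.
Government account inflow 14 billion kronor: non-bank counterparties' bank balances fall → −14B.
OMO sale (to banks) 85 billion kronor: the counterparty is a bank, so public deposits are unchanged → 0.
Asset purchase (from non-banks) 41 billion kronor: non-bank counterparties' bank balances rise → +41B.
Net: 0 − 14 + 0 + 41 = +27 billion.

+27 billion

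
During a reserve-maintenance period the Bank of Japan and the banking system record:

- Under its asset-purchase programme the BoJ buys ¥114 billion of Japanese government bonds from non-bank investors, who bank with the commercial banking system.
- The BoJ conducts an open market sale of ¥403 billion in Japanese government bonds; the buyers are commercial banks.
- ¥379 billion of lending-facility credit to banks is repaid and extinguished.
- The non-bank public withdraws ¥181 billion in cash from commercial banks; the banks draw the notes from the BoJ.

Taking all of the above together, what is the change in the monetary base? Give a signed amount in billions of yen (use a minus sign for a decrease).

-¥668 billion

BoJ balance sheet:
  Assets:      Securities −¥289B, Loans to banks −¥379B
  Liabilities: Bank reserves −¥849B, Currency in circulation +¥181B
Monetary base = currency + reserves: +¥181B + (−¥849B) = -¥668 billion.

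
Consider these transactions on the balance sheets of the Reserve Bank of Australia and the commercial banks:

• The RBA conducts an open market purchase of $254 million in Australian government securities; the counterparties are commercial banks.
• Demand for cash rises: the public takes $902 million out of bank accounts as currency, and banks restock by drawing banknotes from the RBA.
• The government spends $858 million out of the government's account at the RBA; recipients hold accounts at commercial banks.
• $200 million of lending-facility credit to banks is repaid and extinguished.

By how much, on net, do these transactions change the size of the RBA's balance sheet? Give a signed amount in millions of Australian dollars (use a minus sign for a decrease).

+$54 million

OMO purchase (from banks) $254 million: an RBA asset is acquired → +$254M.
Currency withdrawal $902 million: only the composition of liabilities changes → 0.
Government spending $858 million: only the composition of liabilities changes → 0.
Discount-window repayment $200 million: an RBA asset is shed → −$200M.
Net: 254 + 0 + 0 − 200 = +$54 million.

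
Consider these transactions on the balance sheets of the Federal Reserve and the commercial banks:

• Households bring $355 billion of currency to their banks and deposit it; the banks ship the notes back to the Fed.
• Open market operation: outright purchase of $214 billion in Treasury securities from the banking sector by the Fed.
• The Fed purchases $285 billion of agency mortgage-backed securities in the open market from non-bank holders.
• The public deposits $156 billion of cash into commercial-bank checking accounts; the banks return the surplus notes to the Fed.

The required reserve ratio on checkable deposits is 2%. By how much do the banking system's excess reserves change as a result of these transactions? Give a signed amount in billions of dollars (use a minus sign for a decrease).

Currency deposit $355 billion: reserves +$355B, deposits +$355B.
OMO purchase (from banks) $214 billion: reserves +$214B, deposits 0.
Asset purchase (from non-banks) $285 billion: reserves +$285B, deposits +$285B.
Currency deposit $156 billion: reserves +$156B, deposits +$156B.
Totals: Δreserves = +$1010B, Δdeposits = +$796B.
Δrequired reserves = 2% × +$796B = +$15.92B.
Δexcess reserves = Δreserves − Δrequired = +$1010B − (+$15.92B) = +$994.08 billion.

+$994.08 billion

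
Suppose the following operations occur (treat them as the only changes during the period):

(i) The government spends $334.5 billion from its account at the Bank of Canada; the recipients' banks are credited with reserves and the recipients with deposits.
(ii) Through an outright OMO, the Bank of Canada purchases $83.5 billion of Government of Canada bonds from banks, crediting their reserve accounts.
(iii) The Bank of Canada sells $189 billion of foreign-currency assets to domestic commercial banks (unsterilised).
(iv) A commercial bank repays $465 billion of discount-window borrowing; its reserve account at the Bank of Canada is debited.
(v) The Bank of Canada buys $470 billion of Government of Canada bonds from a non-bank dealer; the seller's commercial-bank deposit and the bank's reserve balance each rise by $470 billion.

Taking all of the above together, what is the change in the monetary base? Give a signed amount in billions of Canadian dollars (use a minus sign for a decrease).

Bank of Canada balance sheet:
  Assets:      Securities +$553.5B, Loans to banks −$465B, Foreign assets −$189B
  Liabilities: Bank reserves +$234B, Government deposits −$334.5B
Commercial banking system:
  Assets:      Reserves at CB +$234B, Securities −$83.5B, Foreign assets +$189B
  Liabilities: Checkable deposits +$804.5B, Borrowings from CB −$465B
Monetary base = currency + reserves: 0 + (+$234B) = +$234 billion.

+$234 billion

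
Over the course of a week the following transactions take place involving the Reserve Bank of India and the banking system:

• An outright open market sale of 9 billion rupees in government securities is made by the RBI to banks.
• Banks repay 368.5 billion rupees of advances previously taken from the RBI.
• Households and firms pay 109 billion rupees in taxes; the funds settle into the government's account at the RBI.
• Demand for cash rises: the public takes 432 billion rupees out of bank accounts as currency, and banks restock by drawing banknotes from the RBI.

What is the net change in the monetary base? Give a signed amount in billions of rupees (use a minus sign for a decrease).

-486.5 billion

RBI balance sheet:
  Assets:      Securities −9B, Loans to banks −368.5B
  Liabilities: Bank reserves −918.5B, Currency in circulation +432B, Government deposits +109B
Commercial banking system:
  Assets:      Reserves at CB −918.5B, Securities +9B
  Liabilities: Checkable deposits −541B, Borrowings from CB −368.5B
Monetary base = currency + reserves: +432B + (−918.5B) = -486.5 billion.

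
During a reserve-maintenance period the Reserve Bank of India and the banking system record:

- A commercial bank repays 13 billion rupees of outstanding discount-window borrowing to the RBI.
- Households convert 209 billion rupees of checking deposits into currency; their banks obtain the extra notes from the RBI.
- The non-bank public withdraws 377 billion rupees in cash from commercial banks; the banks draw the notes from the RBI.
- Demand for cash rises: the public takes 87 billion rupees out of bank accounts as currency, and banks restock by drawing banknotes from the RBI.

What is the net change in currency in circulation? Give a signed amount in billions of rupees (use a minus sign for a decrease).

+673 billion

Discount-window repayment 13 billion rupees: no currency enters or leaves circulation → 0.
Currency withdrawal 209 billion rupees: notes leave the central bank → +209B.
Currency withdrawal 377 billion rupees: notes leave the central bank → +377B.
Currency withdrawal 87 billion rupees: notes leave the central bank → +87B.
Net: 0 + 209 + 377 + 87 = +673 billion.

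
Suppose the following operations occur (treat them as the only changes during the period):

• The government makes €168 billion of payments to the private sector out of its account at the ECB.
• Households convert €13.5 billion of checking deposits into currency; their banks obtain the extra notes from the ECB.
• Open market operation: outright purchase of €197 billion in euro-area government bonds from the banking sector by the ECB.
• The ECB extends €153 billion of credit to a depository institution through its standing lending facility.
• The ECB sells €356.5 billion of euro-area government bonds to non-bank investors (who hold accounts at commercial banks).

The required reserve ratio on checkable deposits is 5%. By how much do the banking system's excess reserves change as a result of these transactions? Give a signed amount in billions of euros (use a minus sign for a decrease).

+€158.1 billion

Government spending €168 billion: reserves +€168B, deposits +€168B.
Currency withdrawal €13.5 billion: reserves −€13.5B, deposits −€13.5B.
OMO purchase (from banks) €197 billion: reserves +€197B, deposits 0.
Discount-window loan €153 billion: reserves +€153B, deposits 0.
Asset sale (to non-banks) €356.5 billion: reserves −€356.5B, deposits −€356.5B.
Totals: Δreserves = +€148B, Δdeposits = −€202B.
Δrequired reserves = 5% × −€202B = −€10.1B.
Δexcess reserves = Δreserves − Δrequired = +€148B − (−€10.1B) = +€158.1 billion.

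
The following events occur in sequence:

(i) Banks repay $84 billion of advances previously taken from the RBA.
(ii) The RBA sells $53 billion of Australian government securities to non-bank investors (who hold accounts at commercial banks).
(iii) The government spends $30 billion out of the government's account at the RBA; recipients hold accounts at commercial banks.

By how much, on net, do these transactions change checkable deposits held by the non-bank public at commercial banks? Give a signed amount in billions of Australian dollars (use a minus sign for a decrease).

-$23 billion

RBA balance sheet:
  Assets:      Securities −$53B, Loans to banks −$84B
  Liabilities: Bank reserves −$107B, Government deposits −$30B
Commercial banking system:
  Assets:      Reserves at CB −$107B
  Liabilities: Checkable deposits −$23B, Borrowings from CB −$84B
So the change in checkable deposits held by the non-bank public at commercial banks is -$23 billion.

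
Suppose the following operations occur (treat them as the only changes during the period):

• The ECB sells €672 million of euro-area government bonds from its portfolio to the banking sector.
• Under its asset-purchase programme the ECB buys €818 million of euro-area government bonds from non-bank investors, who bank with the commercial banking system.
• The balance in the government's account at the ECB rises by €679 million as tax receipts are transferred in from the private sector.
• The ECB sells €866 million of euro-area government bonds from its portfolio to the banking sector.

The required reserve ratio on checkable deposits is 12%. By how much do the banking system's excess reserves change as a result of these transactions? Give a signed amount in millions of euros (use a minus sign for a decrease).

OMO sale (to banks) €672 million: reserves −€672M, deposits 0.
Asset purchase (from non-banks) €818 million: reserves +€818M, deposits +€818M.
Government account inflow €679 million: reserves −€679M, deposits −€679M.
OMO sale (to banks) €866 million: reserves −€866M, deposits 0.
Totals: Δreserves = −€1399M, Δdeposits = +€139M.
Δrequired reserves = 12% × +€139M = +€16.68M.
Δexcess reserves = Δreserves − Δrequired = −€1399M − (+€16.68M) = -€1415.68 million.

-€1415.68 million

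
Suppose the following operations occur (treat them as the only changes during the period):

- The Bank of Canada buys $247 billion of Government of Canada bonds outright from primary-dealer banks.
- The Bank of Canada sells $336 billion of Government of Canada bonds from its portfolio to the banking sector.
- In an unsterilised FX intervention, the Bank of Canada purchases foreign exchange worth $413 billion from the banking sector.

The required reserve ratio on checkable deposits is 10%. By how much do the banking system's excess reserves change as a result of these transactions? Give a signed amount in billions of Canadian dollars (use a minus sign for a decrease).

OMO purchase (from banks) $247 billion: reserves +$247B, deposits 0.
OMO sale (to banks) $336 billion: reserves −$336B, deposits 0.
FX purchase $413 billion: reserves +$413B, deposits 0.
Totals: Δreserves = +$324B, Δdeposits = 0.
Δrequired reserves = 10% × 0 = 0.
Δexcess reserves = Δreserves − Δrequired = +$324B − (0) = +$324 billion.

+$324 billion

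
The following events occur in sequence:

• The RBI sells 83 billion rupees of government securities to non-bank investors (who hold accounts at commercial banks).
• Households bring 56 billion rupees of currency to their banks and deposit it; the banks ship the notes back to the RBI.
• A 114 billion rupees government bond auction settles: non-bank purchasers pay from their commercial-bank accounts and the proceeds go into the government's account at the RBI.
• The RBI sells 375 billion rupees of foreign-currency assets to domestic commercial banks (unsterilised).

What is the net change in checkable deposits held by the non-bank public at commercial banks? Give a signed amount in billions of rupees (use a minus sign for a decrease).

-141 billion

Asset sale (to non-banks) 83 billion rupees: non-bank counterparties' bank balances fall → −83B.
Currency deposit 56 billion rupees: non-bank counterparties' bank balances rise → +56B.
Government account inflow 114 billion rupees: non-bank counterparties' bank balances fall → −114B.
FX sale 375 billion rupees: the counterparty is a bank, so public deposits are unchanged → 0.
Net: −83 + 56 − 114 + 0 = -141 billion.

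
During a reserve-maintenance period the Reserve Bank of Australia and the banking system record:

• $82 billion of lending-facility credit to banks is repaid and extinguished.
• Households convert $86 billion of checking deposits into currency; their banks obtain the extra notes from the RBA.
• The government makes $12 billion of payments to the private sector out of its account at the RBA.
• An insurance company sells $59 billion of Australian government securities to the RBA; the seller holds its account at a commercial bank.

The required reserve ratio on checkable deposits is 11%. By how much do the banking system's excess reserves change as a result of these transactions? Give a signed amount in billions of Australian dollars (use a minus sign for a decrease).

-$95.35 billion

Discount-window repayment $82 billion: reserves −$82B, deposits 0.
Currency withdrawal $86 billion: reserves −$86B, deposits −$86B.
Government spending $12 billion: reserves +$12B, deposits +$12B.
Asset purchase (from non-banks) $59 billion: reserves +$59B, deposits +$59B.
Totals: Δreserves = −$97B, Δdeposits = −$15B.
Δrequired reserves = 11% × −$15B = −$1.65B.
Δexcess reserves = Δreserves − Δrequired = −$97B − (−$1.65B) = -$95.35 billion.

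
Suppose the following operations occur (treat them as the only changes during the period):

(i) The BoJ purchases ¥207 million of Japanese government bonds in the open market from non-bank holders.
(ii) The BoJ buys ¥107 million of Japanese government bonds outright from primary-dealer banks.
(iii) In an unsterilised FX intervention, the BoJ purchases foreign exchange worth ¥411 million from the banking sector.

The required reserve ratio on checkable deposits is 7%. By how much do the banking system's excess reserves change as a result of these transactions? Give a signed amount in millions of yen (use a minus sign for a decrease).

Asset purchase (from non-banks) ¥207 million: reserves +¥207M, deposits +¥207M.
OMO purchase (from banks) ¥107 million: reserves +¥107M, deposits 0.
FX purchase ¥411 million: reserves +¥411M, deposits 0.
Totals: Δreserves = +¥725M, Δdeposits = +¥207M.
Δrequired reserves = 7% × +¥207M = +¥14.49M.
Δexcess reserves = Δreserves − Δrequired = +¥725M − (+¥14.49M) = +¥710.51 million.

+¥710.51 million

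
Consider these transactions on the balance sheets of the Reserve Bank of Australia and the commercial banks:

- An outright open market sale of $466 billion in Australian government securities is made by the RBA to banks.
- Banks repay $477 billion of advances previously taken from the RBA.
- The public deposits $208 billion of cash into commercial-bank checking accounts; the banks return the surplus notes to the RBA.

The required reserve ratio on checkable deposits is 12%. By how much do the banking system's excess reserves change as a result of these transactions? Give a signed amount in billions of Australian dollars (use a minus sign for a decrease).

OMO sale (to banks) $466 billion: reserves −$466B, deposits 0.
Discount-window repayment $477 billion: reserves −$477B, deposits 0.
Currency deposit $208 billion: reserves +$208B, deposits +$208B.
Totals: Δreserves = −$735B, Δdeposits = +$208B.
Δrequired reserves = 12% × +$208B = +$24.96B.
Δexcess reserves = Δreserves − Δrequired = −$735B − (+$24.96B) = -$759.96 billion.

-$759.96 billion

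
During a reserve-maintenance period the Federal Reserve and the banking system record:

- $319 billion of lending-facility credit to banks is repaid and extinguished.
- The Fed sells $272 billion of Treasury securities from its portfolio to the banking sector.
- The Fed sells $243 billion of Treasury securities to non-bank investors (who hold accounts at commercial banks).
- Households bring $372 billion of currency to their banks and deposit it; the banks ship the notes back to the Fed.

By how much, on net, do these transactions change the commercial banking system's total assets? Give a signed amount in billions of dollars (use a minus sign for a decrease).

Discount-window repayment $319 billion: bank balance sheets shrink → −$319B.
OMO sale (to banks) $272 billion: just an asset swap on bank balance sheets → 0.
Asset sale (to non-banks) $243 billion: bank balance sheets shrink → −$243B.
Currency deposit $372 billion: bank balance sheets expand → +$372B.
Net: −319 + 0 − 243 + 372 = -$190 billion.

-$190 billion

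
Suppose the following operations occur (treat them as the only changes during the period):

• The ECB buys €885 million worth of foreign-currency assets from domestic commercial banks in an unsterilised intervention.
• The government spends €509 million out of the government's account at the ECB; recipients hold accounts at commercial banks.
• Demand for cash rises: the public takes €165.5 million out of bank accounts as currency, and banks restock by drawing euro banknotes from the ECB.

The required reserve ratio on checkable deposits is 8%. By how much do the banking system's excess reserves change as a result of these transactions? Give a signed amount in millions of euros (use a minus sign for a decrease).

FX purchase €885 million: reserves +€885M, deposits 0.
Government spending €509 million: reserves +€509M, deposits +€509M.
Currency withdrawal €165.5 million: reserves −€165.5M, deposits −€165.5M.
Totals: Δreserves = +€1228.5M, Δdeposits = +€343.5M.
Δrequired reserves = 8% × +€343.5M = +€27.48M.
Δexcess reserves = Δreserves − Δrequired = +€1228.5M − (+€27.48M) = +€1201.02 million.

+€1201.02 million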